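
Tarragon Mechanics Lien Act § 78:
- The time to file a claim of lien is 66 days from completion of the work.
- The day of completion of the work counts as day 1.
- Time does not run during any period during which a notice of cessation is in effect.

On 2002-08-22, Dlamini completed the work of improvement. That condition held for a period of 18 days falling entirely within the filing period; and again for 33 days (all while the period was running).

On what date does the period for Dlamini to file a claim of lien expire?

Counting 2002-08-22 as day 1, day 66 is October 26, 2002.
Tolling adds 18 days: October 26, 2002 + 18 days = November 13, 2002.
Tolling adds 33 days: November 13, 2002 + 33 days = December 16, 2002.

December 16, 2002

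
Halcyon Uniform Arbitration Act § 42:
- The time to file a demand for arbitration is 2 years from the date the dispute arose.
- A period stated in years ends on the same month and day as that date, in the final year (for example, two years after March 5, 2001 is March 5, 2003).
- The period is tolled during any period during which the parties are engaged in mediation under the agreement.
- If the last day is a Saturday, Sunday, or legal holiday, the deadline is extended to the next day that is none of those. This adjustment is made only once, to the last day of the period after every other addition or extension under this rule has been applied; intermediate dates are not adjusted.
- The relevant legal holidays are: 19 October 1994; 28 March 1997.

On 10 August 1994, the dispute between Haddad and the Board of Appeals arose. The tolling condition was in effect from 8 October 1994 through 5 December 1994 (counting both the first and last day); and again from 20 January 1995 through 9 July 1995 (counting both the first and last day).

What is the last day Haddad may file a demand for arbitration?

2 years after 10 August 1994 is August 10, 1996.
From October 8, 1994 through December 5, 1994 inclusive is 59 days; tolling adds 59 days: August 10, 1996 + 59 days = October 8, 1996.
From January 20, 1995 through July 9, 1995 inclusive is 171 days; tolling adds 171 days: October 8, 1996 + 171 days = March 28, 1997.
March 28, 1997 is a listed holiday; March 29, 1997 is Saturday; March 30, 1997 is Sunday. The next qualifying day is March 31, 1997.

March 31, 1997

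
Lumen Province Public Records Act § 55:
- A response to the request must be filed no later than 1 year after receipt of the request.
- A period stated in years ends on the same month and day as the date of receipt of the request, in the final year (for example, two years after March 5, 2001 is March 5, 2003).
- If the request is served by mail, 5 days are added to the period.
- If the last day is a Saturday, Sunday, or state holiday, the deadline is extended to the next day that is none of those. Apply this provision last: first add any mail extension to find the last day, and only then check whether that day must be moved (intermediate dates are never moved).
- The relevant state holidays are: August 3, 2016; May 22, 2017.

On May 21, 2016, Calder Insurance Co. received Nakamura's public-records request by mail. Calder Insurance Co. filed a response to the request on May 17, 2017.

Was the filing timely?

1 year after May 21, 2016 is May 21, 2017.
Service was by mail, adding 5 days: May 21, 2017 + 5 days = May 26, 2017.
May 26, 2017 is a Friday and not a state holiday, so no extension applies.
The deadline is May 26, 2017; the filing on May 17, 2017 is on or before that date.

Yes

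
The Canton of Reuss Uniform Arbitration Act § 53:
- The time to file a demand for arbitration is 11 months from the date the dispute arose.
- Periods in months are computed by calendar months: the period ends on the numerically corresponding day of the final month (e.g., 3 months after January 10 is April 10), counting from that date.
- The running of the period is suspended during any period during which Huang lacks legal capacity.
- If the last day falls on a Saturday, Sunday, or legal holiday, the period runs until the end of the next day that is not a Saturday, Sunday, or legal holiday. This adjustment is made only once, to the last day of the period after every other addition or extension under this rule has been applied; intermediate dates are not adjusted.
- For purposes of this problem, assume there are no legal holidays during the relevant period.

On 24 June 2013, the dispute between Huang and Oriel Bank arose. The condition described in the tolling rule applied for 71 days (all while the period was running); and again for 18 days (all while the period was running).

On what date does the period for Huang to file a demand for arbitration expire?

11 months after 24 June 2013 is May 24, 2014.
Tolling adds 71 days: May 24, 2014 + 71 days = August 3, 2014.
Tolling adds 18 days: August 3, 2014 + 18 days = August 21, 2014.
August 21, 2014 is a Thursday and not a legal holiday, so no extension applies.

August 21, 2014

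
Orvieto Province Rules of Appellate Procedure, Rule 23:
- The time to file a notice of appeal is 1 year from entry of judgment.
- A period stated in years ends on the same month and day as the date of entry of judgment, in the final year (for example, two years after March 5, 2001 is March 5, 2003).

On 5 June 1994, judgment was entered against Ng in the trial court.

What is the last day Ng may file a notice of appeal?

1 year after 5 June 1994 is June 5, 1995.

June 5, 1995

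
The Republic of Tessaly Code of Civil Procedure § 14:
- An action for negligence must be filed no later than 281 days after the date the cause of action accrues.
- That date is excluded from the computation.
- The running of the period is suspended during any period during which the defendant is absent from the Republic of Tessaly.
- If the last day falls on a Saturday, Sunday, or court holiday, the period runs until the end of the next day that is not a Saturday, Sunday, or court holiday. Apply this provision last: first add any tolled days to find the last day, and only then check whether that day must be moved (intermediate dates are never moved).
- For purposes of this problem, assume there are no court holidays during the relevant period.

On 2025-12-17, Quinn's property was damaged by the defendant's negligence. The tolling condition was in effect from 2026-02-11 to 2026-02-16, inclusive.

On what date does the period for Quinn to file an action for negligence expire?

281 days after 2025-12-17 is September 24, 2026.
From February 11, 2026 through February 16, 2026 inclusive is 6 days; tolling adds 6 days: September 24, 2026 + 6 days = September 30, 2026.
September 30, 2026 is a Wednesday and not a court holiday, so no extension applies.

September 30, 2026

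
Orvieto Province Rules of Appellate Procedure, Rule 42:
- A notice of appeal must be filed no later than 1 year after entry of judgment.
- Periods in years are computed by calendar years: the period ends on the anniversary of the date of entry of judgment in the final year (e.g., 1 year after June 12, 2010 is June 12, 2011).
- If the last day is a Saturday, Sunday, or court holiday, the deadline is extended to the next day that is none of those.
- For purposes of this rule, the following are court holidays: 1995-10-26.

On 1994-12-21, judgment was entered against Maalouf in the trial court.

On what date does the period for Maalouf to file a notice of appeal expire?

1 year after 1994-12-21 is December 21, 1995.
December 21, 1995 is a Thursday and not a court holiday, so no extension applies.

December 21, 1995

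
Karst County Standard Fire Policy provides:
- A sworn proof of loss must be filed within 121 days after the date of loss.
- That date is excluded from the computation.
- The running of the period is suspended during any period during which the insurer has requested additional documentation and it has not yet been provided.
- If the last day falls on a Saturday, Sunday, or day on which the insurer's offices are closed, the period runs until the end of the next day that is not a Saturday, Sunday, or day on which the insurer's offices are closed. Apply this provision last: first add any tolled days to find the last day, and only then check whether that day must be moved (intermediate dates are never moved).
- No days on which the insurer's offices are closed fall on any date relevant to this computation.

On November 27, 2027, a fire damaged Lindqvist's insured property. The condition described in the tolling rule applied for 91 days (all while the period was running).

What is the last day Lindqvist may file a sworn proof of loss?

June 26, 2028

121 days after November 27, 2027 is March 27, 2028.
Tolling adds 91 days: March 27, 2028 + 91 days = June 26, 2028.
June 26, 2028 is a Monday and not a day on which the insurer's offices are closed, so no extension applies.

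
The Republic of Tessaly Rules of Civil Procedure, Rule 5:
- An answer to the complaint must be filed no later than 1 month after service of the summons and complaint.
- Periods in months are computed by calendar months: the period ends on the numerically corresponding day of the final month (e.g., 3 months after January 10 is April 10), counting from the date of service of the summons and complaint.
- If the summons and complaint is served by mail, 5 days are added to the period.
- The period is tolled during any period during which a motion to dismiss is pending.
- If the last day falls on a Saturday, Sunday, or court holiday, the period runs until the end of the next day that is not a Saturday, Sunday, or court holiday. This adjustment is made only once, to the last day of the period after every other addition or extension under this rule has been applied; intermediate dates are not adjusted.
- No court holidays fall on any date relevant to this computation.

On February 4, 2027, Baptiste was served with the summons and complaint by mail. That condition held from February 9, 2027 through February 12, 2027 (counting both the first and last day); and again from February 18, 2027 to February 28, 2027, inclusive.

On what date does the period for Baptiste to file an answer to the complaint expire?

March 24, 2027

1 month after February 4, 2027 is March 4, 2027.
Service was by mail, adding 5 days: March 4, 2027 + 5 days = March 9, 2027.
From February 9, 2027 through February 12, 2027 inclusive is 4 days; tolling adds 4 days: March 9, 2027 + 4 days = March 13, 2027.
From February 18, 2027 through February 28, 2027 inclusive is 11 days; tolling adds 11 days: March 13, 2027 + 11 days = March 24, 2027.
March 24, 2027 is a Wednesday and not a court holiday, so no extension applies.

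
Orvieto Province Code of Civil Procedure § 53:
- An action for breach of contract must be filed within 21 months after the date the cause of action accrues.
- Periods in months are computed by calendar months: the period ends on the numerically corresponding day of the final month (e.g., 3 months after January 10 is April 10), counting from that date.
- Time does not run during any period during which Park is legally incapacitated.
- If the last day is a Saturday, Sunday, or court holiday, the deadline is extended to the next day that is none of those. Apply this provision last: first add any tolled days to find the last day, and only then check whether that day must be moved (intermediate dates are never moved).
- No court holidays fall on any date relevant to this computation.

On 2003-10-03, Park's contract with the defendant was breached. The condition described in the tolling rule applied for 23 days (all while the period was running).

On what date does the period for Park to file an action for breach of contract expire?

July 26, 2005

21 months after 2003-10-03 is July 3, 2005.
Tolling adds 23 days: July 3, 2005 + 23 days = July 26, 2005.
July 26, 2005 is a Tuesday and not a court holiday, so no extension applies.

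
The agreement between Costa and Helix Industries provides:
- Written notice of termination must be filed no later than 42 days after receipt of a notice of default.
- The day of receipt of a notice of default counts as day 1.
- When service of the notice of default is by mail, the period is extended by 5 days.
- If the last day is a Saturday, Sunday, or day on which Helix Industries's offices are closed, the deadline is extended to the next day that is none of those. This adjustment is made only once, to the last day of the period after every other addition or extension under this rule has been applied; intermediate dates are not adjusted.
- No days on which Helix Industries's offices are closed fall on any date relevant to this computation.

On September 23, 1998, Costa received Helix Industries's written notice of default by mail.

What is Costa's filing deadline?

Counting September 23, 1998 as day 1, day 42 is November 3, 1998.
Service was by mail, adding 5 days: November 3, 1998 + 5 days = November 8, 1998.
November 8, 1998 is Sunday. The next qualifying day is November 9, 1998.

November 9, 1998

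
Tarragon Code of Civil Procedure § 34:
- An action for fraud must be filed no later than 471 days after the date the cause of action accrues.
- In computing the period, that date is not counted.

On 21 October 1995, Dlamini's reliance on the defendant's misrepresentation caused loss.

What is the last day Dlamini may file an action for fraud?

471 days after 21 October 1995 is February 3, 1997.

February 3, 1997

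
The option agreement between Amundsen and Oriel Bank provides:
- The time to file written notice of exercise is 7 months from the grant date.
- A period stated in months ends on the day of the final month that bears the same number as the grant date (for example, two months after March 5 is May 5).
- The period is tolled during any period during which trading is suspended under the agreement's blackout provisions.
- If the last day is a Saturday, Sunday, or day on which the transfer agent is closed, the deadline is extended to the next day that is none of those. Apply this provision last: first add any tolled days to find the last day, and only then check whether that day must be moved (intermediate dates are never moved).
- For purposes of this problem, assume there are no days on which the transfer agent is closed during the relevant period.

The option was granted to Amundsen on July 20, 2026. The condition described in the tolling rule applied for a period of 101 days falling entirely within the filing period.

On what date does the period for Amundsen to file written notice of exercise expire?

June 1, 2027

7 months after July 20, 2026 is February 20, 2027.
Tolling adds 101 days: February 20, 2027 + 101 days = June 1, 2027.
June 1, 2027 is a Tuesday and not a day on which the transfer agent is closed, so no extension applies.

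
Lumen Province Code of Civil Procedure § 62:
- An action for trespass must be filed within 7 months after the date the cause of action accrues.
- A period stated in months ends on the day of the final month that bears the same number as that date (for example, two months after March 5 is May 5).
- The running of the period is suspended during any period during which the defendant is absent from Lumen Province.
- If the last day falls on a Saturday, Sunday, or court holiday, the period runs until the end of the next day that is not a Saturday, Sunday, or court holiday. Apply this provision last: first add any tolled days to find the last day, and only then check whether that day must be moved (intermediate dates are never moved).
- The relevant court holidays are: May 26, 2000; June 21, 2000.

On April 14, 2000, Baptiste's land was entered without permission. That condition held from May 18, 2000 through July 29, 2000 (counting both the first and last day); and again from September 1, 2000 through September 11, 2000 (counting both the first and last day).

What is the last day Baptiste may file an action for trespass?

February 6, 2001

7 months after April 14, 2000 is November 14, 2000.
From May 18, 2000 through July 29, 2000 inclusive is 73 days; tolling adds 73 days: November 14, 2000 + 73 days = January 26, 2001.
From September 1, 2000 through September 11, 2000 inclusive is 11 days; tolling adds 11 days: January 26, 2001 + 11 days = February 6, 2001.
February 6, 2001 is a Tuesday and not a court holiday, so no extension applies.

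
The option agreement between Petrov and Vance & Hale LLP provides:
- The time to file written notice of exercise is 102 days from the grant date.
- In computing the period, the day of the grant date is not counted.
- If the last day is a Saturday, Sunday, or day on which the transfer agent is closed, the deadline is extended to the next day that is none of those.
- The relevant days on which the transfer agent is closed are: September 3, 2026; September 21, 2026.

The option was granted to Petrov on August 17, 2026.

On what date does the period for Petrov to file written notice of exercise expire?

102 days after August 17, 2026 is November 27, 2026.
November 27, 2026 is a Friday and not a day on which the transfer agent is closed, so no extension applies.

November 27, 2026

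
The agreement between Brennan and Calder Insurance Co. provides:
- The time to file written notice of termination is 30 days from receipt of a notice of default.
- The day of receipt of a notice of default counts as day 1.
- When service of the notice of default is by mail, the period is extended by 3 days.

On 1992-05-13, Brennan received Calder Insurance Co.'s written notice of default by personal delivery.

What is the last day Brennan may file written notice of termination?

June 11, 1992

Counting 1992-05-13 as day 1, day 30 is June 11, 1992.
Service was not by mail, so no mail extension applies.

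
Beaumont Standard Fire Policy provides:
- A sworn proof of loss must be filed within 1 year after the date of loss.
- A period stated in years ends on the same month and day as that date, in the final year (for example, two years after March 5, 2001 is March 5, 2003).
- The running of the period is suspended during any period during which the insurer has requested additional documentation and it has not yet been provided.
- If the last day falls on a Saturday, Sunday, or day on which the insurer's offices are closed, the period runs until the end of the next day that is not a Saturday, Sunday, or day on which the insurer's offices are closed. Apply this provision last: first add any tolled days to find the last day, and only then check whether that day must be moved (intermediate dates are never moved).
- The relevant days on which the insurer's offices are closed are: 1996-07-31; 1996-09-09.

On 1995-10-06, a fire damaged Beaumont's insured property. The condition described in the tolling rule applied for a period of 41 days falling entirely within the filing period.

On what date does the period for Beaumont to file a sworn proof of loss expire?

1 year after 1995-10-06 is October 6, 1996.
Tolling adds 41 days: October 6, 1996 + 41 days = November 16, 1996.
November 16, 1996 is Saturday; November 17, 1996 is Sunday. The next qualifying day is November 18, 1996.

November 18, 1996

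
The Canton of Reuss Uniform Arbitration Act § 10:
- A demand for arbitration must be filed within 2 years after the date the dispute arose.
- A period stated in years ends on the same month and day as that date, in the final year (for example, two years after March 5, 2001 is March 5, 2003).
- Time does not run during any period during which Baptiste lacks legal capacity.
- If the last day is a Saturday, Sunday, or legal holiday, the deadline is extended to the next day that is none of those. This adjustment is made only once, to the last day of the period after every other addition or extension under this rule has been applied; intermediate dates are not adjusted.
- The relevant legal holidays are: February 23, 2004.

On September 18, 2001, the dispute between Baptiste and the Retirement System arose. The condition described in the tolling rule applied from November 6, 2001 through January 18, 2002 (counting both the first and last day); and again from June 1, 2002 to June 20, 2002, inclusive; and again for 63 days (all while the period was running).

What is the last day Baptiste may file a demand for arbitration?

2 years after September 18, 2001 is September 18, 2003.
From November 6, 2001 through January 18, 2002 inclusive is 74 days; tolling adds 74 days: September 18, 2003 + 74 days = December 1, 2003.
From June 1, 2002 through June 20, 2002 inclusive is 20 days; tolling adds 20 days: December 1, 2003 + 20 days = December 21, 2003.
Tolling adds 63 days: December 21, 2003 + 63 days = February 22, 2004.
February 22, 2004 is Sunday; February 23, 2004 is a listed holiday. The next qualifying day is February 24, 2004.

February 24, 2004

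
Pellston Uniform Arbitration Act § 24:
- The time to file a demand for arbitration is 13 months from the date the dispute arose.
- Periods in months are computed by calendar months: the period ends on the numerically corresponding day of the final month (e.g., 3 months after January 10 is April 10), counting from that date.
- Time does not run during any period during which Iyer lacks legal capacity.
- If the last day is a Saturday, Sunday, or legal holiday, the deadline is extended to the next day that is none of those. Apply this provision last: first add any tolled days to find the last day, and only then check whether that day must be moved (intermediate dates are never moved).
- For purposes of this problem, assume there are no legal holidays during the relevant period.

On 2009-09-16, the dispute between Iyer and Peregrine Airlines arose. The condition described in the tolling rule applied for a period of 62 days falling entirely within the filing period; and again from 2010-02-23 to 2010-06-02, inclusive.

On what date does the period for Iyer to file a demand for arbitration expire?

March 28, 2011

13 months after 2009-09-16 is October 16, 2010.
Tolling adds 62 days: October 16, 2010 + 62 days = December 17, 2010.
From February 23, 2010 through June 2, 2010 inclusive is 100 days; tolling adds 100 days: December 17, 2010 + 100 days = March 27, 2011.
March 27, 2011 is Sunday. The next qualifying day is March 28, 2011.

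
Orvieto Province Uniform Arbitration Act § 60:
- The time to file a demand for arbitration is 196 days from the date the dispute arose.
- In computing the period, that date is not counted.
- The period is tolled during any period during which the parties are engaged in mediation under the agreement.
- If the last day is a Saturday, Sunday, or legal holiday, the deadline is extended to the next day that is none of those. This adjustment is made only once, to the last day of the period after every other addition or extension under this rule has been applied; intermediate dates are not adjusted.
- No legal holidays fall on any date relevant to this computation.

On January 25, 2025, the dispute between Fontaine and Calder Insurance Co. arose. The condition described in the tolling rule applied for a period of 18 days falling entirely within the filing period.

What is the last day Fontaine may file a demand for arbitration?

196 days after January 25, 2025 is August 9, 2025.
Tolling adds 18 days: August 9, 2025 + 18 days = August 27, 2025.
August 27, 2025 is a Wednesday and not a legal holiday, so no extension applies.

August 27, 2025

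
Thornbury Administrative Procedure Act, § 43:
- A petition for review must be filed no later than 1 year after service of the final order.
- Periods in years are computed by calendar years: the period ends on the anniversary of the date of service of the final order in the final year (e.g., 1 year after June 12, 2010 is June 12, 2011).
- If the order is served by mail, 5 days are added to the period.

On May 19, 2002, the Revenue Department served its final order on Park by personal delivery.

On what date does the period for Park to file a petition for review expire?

May 19, 2003

1 year after May 19, 2002 is May 19, 2003.
Service was not by mail, so no mail extension applies.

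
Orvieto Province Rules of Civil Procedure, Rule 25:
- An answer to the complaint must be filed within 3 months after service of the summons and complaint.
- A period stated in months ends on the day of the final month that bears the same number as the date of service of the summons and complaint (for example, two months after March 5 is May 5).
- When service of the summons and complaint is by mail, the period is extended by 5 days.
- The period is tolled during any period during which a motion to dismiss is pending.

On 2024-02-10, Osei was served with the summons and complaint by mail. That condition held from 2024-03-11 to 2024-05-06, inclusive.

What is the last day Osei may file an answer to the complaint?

July 11, 2024

3 months after 2024-02-10 is May 10, 2024.
Service was by mail, adding 5 days: May 10, 2024 + 5 days = May 15, 2024.
From March 11, 2024 through May 6, 2024 inclusive is 57 days; tolling adds 57 days: May 15, 2024 + 57 days = July 11, 2024.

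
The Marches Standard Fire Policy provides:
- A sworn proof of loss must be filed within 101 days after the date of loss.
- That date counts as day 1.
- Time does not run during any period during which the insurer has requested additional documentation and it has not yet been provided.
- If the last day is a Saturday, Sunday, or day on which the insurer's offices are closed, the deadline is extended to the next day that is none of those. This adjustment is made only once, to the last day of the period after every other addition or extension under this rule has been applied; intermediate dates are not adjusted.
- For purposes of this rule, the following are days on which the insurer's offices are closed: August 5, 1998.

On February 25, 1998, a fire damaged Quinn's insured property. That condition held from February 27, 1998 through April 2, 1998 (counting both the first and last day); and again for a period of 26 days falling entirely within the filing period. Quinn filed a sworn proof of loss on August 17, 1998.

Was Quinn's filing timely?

Counting February 25, 1998 as day 1, day 101 is June 5, 1998.
From February 27, 1998 through April 2, 1998 inclusive is 35 days; tolling adds 35 days: June 5, 1998 + 35 days = July 10, 1998.
Tolling adds 26 days: July 10, 1998 + 26 days = August 5, 1998.
August 5, 1998 is a listed holiday. The next qualifying day is August 6, 1998.
The deadline is August 6, 1998; the filing on August 17, 1998 is after that date.

No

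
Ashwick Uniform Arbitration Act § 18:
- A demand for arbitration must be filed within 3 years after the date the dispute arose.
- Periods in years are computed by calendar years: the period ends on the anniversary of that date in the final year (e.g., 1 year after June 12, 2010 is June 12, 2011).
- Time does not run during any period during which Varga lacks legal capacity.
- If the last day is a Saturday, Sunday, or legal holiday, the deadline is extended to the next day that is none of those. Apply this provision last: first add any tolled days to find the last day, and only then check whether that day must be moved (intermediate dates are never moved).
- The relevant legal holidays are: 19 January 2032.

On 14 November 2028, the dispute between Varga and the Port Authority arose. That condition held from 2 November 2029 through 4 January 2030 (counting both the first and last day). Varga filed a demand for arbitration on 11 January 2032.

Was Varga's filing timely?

Yes

3 years after 14 November 2028 is November 14, 2031.
From November 2, 2029 through January 4, 2030 inclusive is 64 days; tolling adds 64 days: November 14, 2031 + 64 days = January 17, 2032.
January 17, 2032 is Saturday; January 18, 2032 is Sunday; January 19, 2032 is a listed holiday. The next qualifying day is January 20, 2032.
The deadline is January 20, 2032; the filing on January 11, 2032 is on or before that date.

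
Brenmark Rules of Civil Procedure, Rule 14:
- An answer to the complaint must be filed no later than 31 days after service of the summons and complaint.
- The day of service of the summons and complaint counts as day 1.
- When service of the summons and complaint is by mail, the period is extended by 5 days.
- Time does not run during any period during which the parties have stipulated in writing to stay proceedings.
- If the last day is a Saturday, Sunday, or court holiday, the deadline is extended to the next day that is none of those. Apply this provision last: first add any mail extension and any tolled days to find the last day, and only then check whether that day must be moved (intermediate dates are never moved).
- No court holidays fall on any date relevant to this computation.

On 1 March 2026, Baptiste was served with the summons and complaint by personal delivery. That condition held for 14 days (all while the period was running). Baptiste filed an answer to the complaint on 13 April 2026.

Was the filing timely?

Counting 1 March 2026 as day 1, day 31 is March 31, 2026.
Service was not by mail, so no mail extension applies.
Tolling adds 14 days: March 31, 2026 + 14 days = April 14, 2026.
April 14, 2026 is a Tuesday and not a court holiday, so no extension applies.
The deadline is April 14, 2026; the filing on April 13, 2026 is on or before that date.

Yes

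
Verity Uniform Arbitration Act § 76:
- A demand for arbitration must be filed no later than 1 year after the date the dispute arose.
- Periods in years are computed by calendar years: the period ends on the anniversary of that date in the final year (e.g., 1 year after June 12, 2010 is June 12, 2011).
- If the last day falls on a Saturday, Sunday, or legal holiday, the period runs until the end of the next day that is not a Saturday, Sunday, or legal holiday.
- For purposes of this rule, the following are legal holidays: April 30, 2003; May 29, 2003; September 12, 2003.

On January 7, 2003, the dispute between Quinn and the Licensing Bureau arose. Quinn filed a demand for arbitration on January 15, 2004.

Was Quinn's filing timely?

No

1 year after January 7, 2003 is January 7, 2004.
January 7, 2004 is a Wednesday and not a legal holiday, so no extension applies.
The deadline is January 7, 2004; the filing on January 15, 2004 is after that date.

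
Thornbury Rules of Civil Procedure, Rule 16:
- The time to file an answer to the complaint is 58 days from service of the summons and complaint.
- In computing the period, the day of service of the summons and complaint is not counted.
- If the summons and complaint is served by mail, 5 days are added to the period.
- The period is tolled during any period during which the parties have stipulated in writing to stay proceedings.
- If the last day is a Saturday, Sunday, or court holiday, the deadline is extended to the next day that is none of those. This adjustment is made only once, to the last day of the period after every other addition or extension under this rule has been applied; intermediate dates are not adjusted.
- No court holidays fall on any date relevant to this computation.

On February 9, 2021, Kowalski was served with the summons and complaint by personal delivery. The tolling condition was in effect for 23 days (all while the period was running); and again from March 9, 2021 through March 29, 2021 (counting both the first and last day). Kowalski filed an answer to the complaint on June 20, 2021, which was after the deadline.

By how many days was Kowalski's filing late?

58 days after February 9, 2021 is April 8, 2021.
Service was not by mail, so no mail extension applies.
Tolling adds 23 days: April 8, 2021 + 23 days = May 1, 2021.
From March 9, 2021 through March 29, 2021 inclusive is 21 days; tolling adds 21 days: May 1, 2021 + 21 days = May 22, 2021.
May 22, 2021 is Saturday; May 23, 2021 is Sunday. The next qualifying day is May 24, 2021.
The deadline is May 24, 2021; from May 24, 2021 to June 20, 2021 is 27 days.

27 days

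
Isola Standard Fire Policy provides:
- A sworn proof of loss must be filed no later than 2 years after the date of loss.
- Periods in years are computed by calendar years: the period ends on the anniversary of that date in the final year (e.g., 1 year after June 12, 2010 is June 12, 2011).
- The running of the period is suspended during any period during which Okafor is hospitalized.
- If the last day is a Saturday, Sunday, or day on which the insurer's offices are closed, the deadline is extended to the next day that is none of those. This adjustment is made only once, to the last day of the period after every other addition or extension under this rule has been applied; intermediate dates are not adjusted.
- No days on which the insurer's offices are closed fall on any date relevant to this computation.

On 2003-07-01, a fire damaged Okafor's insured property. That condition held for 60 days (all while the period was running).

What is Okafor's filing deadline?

August 30, 2005

2 years after 2003-07-01 is July 1, 2005.
Tolling adds 60 days: July 1, 2005 + 60 days = August 30, 2005.
August 30, 2005 is a Tuesday and not a day on which the insurer's offices are closed, so no extension applies.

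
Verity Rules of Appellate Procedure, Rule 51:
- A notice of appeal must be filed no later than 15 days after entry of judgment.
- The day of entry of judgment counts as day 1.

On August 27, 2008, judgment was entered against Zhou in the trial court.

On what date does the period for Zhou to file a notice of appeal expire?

September 10, 2008

Counting August 27, 2008 as day 1, day 15 is September 10, 2008.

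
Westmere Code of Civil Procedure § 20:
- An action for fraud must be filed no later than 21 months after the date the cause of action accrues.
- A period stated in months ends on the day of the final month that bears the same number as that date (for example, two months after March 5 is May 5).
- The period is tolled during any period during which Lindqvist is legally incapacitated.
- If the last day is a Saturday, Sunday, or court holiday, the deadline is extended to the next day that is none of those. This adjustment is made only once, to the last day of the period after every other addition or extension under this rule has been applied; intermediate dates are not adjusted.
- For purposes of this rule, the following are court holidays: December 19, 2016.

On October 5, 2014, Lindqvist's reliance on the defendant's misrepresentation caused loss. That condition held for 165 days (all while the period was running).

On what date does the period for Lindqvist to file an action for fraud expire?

21 months after October 5, 2014 is July 5, 2016.
Tolling adds 165 days: July 5, 2016 + 165 days = December 17, 2016.
December 17, 2016 is Saturday; December 18, 2016 is Sunday; December 19, 2016 is a listed holiday. The next qualifying day is December 20, 2016.

December 20, 2016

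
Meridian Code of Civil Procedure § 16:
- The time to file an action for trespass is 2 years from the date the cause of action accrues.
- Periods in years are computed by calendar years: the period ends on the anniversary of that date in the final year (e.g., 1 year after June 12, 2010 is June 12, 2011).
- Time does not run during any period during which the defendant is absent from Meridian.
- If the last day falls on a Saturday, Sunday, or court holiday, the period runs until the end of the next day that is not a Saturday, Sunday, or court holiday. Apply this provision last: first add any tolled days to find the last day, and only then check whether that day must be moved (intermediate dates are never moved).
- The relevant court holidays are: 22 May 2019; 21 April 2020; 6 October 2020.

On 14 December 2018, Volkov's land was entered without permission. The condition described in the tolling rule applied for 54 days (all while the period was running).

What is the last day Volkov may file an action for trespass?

February 8, 2021

2 years after 14 December 2018 is December 14, 2020.
Tolling adds 54 days: December 14, 2020 + 54 days = February 6, 2021.
February 6, 2021 is Saturday; February 7, 2021 is Sunday. The next qualifying day is February 8, 2021.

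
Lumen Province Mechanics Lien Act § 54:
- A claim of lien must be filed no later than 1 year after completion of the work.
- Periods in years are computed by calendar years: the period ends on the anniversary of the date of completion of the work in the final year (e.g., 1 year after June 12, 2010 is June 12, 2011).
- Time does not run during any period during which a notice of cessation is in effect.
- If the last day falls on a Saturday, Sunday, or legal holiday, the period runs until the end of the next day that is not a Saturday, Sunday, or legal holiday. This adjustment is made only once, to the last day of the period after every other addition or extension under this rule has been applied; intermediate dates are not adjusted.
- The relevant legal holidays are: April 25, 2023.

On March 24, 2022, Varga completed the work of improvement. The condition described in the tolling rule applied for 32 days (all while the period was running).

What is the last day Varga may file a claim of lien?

1 year after March 24, 2022 is March 24, 2023.
Tolling adds 32 days: March 24, 2023 + 32 days = April 25, 2023.
April 25, 2023 is a listed holiday. The next qualifying day is April 26, 2023.

April 26, 2023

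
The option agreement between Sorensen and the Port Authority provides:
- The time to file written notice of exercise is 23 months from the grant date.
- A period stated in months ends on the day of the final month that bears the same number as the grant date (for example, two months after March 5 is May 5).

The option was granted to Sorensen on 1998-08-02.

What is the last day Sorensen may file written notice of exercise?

23 months after 1998-08-02 is July 2, 2000.

July 2, 2000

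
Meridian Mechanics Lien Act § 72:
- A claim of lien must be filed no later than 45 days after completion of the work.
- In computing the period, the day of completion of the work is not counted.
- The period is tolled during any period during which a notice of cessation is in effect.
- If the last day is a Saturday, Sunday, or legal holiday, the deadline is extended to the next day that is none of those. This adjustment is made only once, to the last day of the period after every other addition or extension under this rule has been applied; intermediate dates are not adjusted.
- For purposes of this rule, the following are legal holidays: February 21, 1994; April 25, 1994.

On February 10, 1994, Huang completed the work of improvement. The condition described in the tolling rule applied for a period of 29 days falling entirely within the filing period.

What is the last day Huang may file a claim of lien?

45 days after February 10, 1994 is March 27, 1994.
Tolling adds 29 days: March 27, 1994 + 29 days = April 25, 1994.
April 25, 1994 is a listed holiday. The next qualifying day is April 26, 1994.

April 26, 1994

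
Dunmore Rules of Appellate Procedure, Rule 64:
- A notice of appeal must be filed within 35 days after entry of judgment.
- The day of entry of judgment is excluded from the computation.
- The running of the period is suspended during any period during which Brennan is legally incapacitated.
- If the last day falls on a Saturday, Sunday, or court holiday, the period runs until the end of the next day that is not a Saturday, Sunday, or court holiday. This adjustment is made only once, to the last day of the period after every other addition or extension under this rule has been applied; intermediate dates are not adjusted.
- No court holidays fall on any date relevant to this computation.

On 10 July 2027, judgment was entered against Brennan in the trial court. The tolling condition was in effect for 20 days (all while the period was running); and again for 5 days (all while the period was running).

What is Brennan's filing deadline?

35 days after 10 July 2027 is August 14, 2027.
Tolling adds 20 days: August 14, 2027 + 20 days = September 3, 2027.
Tolling adds 5 days: September 3, 2027 + 5 days = September 8, 2027.
September 8, 2027 is a Wednesday and not a court holiday, so no extension applies.

September 8, 2027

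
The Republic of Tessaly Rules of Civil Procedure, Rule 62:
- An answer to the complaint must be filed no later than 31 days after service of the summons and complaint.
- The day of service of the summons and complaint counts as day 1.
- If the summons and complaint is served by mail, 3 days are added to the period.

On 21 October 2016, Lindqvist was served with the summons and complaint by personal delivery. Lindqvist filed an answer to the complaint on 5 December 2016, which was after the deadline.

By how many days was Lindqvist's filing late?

Counting 21 October 2016 as day 1, day 31 is November 20, 2016.
Service was not by mail, so no mail extension applies.
The deadline is November 20, 2016; from November 20, 2016 to December 5, 2016 is 15 days.

15 days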